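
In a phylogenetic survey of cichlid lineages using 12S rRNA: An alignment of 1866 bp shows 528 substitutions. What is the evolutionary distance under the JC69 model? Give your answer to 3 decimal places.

0.355

p = 528/1866 ≈ 0.282958.
d = −(3/4) ln(1 − 4p/3) = −0.75 ln(1 − 0.377277) = −0.75 ln(0.622723)
  = −0.75 × (-0.473653) = 0.355240 substitutions/site.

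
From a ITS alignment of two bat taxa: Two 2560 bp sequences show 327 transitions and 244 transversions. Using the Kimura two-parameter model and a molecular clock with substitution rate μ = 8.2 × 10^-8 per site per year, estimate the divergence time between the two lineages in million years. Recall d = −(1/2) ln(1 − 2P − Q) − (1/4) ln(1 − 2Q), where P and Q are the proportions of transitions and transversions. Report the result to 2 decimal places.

1.64

P = 327/2560 ≈ 0.127734 and Q = 244/2560 ≈ 0.095313.
Under the Kimura two-parameter model, d = −½ ln(1 − 2P − Q) − ¼ ln(1 − 2Q).
1 − 2P − Q = 0.649219, giving −½ ln(0.649219) = 0.215993.
1 − 2Q = 0.809374, giving −¼ ln(0.809374) = 0.052874.
d = 0.215993 + 0.052874 = 0.268867.
Under a molecular clock d = 2μt, so t = d/(2μ) = 0.268867 / (2 × 8.2 × 10^-8) = 1.64 million years.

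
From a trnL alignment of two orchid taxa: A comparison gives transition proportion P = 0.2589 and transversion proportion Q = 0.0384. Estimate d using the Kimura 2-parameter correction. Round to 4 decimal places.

Under the Kimura two-parameter model, d = −½ ln(1 − 2P − Q) − ¼ ln(1 − 2Q).
1 − 2P − Q = 0.4438, giving −½ ln(0.4438) = 0.406191.
1 − 2Q = 0.9232, giving −¼ ln(0.9232) = 0.019977.
d = 0.406191 + 0.019977 = 0.426168.

0.4262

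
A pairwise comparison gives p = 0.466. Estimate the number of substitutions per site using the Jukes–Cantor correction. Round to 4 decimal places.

d = −(3/4) ln(1 − 4p/3) = −0.75 ln(1 − 0.621333) = −0.75 ln(0.378667)
  = −0.75 × (-0.971098) = 0.728324 substitutions/site.

0.7283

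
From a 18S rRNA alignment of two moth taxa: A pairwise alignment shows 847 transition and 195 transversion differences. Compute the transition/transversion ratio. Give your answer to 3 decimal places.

4.344

R = 847/195 = 4.343589… ≈ 4.344 (to 3 d.p.).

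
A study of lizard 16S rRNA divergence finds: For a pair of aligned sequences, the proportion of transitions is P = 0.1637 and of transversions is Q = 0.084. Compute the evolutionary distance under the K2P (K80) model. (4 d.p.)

Under the Kimura two-parameter model, d = −½ ln(1 − 2P − Q) − ¼ ln(1 − 2Q).
1 − 2P − Q = 0.5886, giving −½ ln(0.5886) = 0.265004.
1 − 2Q = 0.832, giving −¼ ln(0.832) = 0.045981.
d = 0.265004 + 0.045981 = 0.310985.

0.3110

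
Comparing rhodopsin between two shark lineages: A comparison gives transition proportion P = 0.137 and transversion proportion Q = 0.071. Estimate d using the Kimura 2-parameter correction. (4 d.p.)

Under the Kimura two-parameter model, d = −½ ln(1 − 2P − Q) − ¼ ln(1 − 2Q).
1 − 2P − Q = 0.655, giving −½ ln(0.655) = 0.211560.
1 − 2Q = 0.858, giving −¼ ln(0.858) = 0.038288.
d = 0.211560 + 0.038288 = 0.249848.

0.2498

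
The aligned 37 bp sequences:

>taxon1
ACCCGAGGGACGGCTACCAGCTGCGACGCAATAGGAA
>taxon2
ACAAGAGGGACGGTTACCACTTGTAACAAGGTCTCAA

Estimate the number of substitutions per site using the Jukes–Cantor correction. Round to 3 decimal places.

The sequences differ at 14 of 37 sites, so p = 14/37 ≈ 0.378378.
d = −(3/4) ln(1 − 4p/3) = −0.75 ln(1 − 0.504504) = −0.75 ln(0.495496)
  = −0.75 × (-0.702196) = 0.526647 substitutions/site.

0.527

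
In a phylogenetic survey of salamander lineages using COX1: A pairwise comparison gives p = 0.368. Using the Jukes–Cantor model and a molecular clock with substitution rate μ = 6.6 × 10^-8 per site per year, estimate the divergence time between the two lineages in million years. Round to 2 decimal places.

3.83

d = −(3/4) ln(1 − 4p/3) = −0.75 ln(1 − 0.490667) = −0.75 ln(0.509333)
  = −0.75 × (-0.674653) = 0.505990 substitutions/site.
Under a molecular clock d = 2μt, so t = d/(2μ) = 0.505990 / (2 × 6.6 × 10^-8) = 3.83 million years.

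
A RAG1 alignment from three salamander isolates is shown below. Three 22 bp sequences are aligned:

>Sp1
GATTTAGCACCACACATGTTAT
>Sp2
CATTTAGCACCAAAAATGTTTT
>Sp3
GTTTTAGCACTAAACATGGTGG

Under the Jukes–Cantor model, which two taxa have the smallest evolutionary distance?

Sp1–Sp2: 4/22 differ, p = 0.182, d = 0.208.
Sp1–Sp3: 6/22 differ, p = 0.273, d = 0.339.
Sp2–Sp3: 7/22 differ, p = 0.318, d = 0.414.
The smallest distance is between Sp1 and Sp2.

Sp1 and Sp2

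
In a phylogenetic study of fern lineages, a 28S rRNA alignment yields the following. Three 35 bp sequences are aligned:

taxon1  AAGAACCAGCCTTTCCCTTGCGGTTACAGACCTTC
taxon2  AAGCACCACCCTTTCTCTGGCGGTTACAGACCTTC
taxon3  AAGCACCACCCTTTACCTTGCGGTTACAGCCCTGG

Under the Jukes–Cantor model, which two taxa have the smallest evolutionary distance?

taxon1 and taxon2

taxon1–taxon2: 4/35 differ, p = 0.114, d = 0.124.
taxon1–taxon3: 6/35 differ, p = 0.171, d = 0.195.
taxon2–taxon3: 6/35 differ, p = 0.171, d = 0.195.
The smallest distance is between taxon1 and taxon2.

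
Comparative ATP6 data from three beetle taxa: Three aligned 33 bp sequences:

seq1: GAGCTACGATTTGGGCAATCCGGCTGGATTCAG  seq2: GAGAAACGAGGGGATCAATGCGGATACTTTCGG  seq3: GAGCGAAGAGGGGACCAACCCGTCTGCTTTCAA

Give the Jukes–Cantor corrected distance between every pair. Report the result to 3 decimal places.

d(seq1,seq2) = 0.559, d(seq1,seq3) = 0.497, d(seq2,seq3) = 0.441

seq1–seq2: 13/33 sites differ → p ≈ 0.393939, d = −0.75 ln(1 − 0.525252) = 0.558728 ≈ 0.559.
seq1–seq3: 12/33 sites differ → p ≈ 0.363636, d = −0.75 ln(1 − 0.484848) = 0.497470 ≈ 0.497.
seq2–seq3: 11/33 sites differ → p ≈ 0.333333, d = −0.75 ln(1 − 0.444444) = 0.440839 ≈ 0.441.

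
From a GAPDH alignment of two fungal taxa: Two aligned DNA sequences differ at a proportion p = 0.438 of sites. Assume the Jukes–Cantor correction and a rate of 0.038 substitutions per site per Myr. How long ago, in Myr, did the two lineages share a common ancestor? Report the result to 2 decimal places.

d = −(3/4) ln(1 − 4p/3) = −0.75 ln(1 − 0.584) = −0.75 ln(0.416)
  = −0.75 × (-0.877070) = 0.657803 substitutions/site.
Under a molecular clock d = 2μt, so t = d/(2μ) = 0.657803 / (2 × 0.038) = 8.66 Myr.

8.66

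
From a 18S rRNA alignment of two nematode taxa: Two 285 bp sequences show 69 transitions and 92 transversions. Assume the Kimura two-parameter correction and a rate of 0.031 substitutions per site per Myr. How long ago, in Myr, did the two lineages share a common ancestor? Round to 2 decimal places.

17.45

P = 69/285 ≈ 0.242105 and Q = 92/285 ≈ 0.322807.
Under the Kimura two-parameter model, d = −½ ln(1 − 2P − Q) − ¼ ln(1 − 2Q).
1 − 2P − Q = 0.192983, giving −½ ln(0.192983) = 0.822577.
1 − 2Q = 0.354386, giving −¼ ln(0.354386) = 0.259342.
d = 0.822577 + 0.259342 = 1.081919.
Under a molecular clock d = 2μt, so t = d/(2μ) = 1.081919 / (2 × 0.031) = 17.45 Myr.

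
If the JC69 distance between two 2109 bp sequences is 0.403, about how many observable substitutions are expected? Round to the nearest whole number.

658

Invert JC69: p = (3/4)(1 − e^(−4d/3)) = 0.75 × (1 − e^(-0.537333)) = 0.75 × (1 − 0.584305) = 0.311771.
Expected differing sites = pL ≈ 0.311771 × 2109 = 657.525039 ≈ 658.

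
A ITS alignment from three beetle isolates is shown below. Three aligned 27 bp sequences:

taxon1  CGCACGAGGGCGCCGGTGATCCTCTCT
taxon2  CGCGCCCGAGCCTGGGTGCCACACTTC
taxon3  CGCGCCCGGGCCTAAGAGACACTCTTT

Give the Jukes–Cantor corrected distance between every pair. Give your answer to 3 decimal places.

taxon1–taxon2: 13/27 sites differ → p ≈ 0.481481, d = −0.75 ln(1 − 0.641975) = 0.770364 ≈ 0.770.
taxon1–taxon3: 11/27 sites differ → p ≈ 0.407407, d = −0.75 ln(1 − 0.543209) = 0.587647 ≈ 0.588.
taxon2–taxon3: 7/27 sites differ → p ≈ 0.259259, d = −0.75 ln(1 − 0.345679) = 0.318118 ≈ 0.318.

d(taxon1,taxon2) = 0.770, d(taxon1,taxon3) = 0.588, d(taxon2,taxon3) = 0.318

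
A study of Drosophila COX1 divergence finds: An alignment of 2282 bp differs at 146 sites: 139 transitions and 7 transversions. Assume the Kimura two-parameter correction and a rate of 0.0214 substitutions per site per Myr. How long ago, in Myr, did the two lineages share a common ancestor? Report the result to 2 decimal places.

1.59

P = 139/2282 ≈ 0.060911 and Q = 7/2282 ≈ 0.003067.
Under the Kimura two-parameter model, d = −½ ln(1 − 2P − Q) − ¼ ln(1 − 2Q).
1 − 2P − Q = 0.875111, giving −½ ln(0.875111) = 0.066702.
1 − 2Q = 0.993866, giving −¼ ln(0.993866) = 0.001538.
d = 0.066702 + 0.001538 = 0.068240.
Under a molecular clock d = 2μt, so t = d/(2μ) = 0.068240 / (2 × 0.0214) = 1.59 Myr.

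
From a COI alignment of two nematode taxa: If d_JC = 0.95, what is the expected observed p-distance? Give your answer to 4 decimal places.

p = (3/4)(1 − e^(−4d/3)) = 0.75 × (1 − e^(-1.266667)) = 0.75 × (1 − 0.281769) = 0.538673.

0.5387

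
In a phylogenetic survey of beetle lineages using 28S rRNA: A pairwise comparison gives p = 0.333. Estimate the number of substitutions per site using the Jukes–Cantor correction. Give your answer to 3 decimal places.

d = −(3/4) ln(1 − 4p/3) = −0.75 ln(1 − 0.444) = −0.75 ln(0.556)
  = −0.75 × (-0.586987) = 0.440240 substitutions/site.

0.440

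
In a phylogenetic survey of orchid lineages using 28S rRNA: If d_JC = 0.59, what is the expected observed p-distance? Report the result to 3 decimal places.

0.408

p = (3/4)(1 − e^(−4d/3)) = 0.75 × (1 − e^(-0.786667)) = 0.75 × (1 − 0.455360) = 0.408480.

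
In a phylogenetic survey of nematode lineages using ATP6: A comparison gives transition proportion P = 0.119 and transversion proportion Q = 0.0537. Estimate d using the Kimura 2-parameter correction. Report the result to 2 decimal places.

Under the Kimura two-parameter model, d = −½ ln(1 − 2P − Q) − ¼ ln(1 − 2Q).
1 − 2P − Q = 0.7083, giving −½ ln(0.7083) = 0.172444.
1 − 2Q = 0.8926, giving −¼ ln(0.8926) = 0.028404.
d = 0.172444 + 0.028404 = 0.200848.

0.20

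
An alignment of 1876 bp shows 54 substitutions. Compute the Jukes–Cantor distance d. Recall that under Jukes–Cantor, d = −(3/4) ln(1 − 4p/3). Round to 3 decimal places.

p = 54/1876 ≈ 0.028785.
d = −(3/4) ln(1 − 4p/3) = −0.75 ln(1 − 0.03838) = −0.75 ln(0.96162)
  = −0.75 × (-0.039136) = 0.029352 substitutions/site.

0.029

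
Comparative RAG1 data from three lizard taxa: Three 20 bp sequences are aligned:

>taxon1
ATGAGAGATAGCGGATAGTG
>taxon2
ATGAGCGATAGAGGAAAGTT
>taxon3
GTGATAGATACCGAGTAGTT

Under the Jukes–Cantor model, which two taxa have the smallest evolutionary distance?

taxon1 and taxon2

taxon1–taxon2: 4/20 differ, p = 0.200, d = 0.233.
taxon1–taxon3: 6/20 differ, p = 0.300, d = 0.383.
taxon2–taxon3: 8/20 differ, p = 0.400, d = 0.572.
The smallest distance is between taxon1 and taxon2.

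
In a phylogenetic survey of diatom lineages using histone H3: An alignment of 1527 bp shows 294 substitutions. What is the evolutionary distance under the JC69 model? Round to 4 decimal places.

p = 294/1527 ≈ 0.192534.
d = −(3/4) ln(1 − 4p/3) = −0.75 ln(1 − 0.256712) = −0.75 ln(0.743288)
  = −0.75 × (-0.296672) = 0.222504 substitutions/site.

0.2225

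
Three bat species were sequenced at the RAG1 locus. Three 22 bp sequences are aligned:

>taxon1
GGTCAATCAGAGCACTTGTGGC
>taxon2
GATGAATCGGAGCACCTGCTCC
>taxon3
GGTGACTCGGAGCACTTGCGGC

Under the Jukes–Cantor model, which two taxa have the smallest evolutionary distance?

taxon1 and taxon3

taxon1–taxon2: 7/22 differ, p = 0.318, d = 0.414.
taxon1–taxon3: 4/22 differ, p = 0.182, d = 0.208.
taxon2–taxon3: 5/22 differ, p = 0.227, d = 0.271.
The smallest distance is between taxon1 and taxon3.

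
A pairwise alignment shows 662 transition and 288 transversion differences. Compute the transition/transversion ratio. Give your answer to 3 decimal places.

R = 662/288 = 2.298611… ≈ 2.299 (to 3 d.p.).

2.299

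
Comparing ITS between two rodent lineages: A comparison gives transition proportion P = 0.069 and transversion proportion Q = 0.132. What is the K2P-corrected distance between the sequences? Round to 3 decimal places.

0.234

Under the Kimura two-parameter model, d = −½ ln(1 − 2P − Q) − ¼ ln(1 − 2Q).
1 − 2P − Q = 0.73, giving −½ ln(0.73) = 0.157355.
1 − 2Q = 0.736, giving −¼ ln(0.736) = 0.076631.
d = 0.157355 + 0.076631 = 0.233986.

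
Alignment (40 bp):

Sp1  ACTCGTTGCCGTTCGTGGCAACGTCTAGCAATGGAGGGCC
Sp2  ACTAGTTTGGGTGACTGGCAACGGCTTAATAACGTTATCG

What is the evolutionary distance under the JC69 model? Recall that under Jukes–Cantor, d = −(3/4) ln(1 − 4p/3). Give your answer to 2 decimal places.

The sequences differ at 19 of 40 sites, so p = 19/40 = 0.475.
d = −(3/4) ln(1 − 4p/3) = −0.75 ln(1 − 0.633333) = −0.75 ln(0.366667)
  = −0.75 × (-1.003301) = 0.752476 substitutions/site.

0.75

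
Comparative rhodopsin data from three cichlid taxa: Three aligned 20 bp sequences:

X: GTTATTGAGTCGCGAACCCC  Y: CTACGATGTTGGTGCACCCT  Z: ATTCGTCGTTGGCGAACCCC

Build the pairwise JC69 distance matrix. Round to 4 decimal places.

d(X,Y) = 1.2071, d(X,Z) = 0.4715, d(Y,Z) = 0.4715

X–Y: 12/20 sites differ → p = 0.6, d = −0.75 ln(1 − 0.8) = 1.207078 ≈ 1.2071.
X–Z: 7/20 sites differ → p = 0.35, d = −0.75 ln(1 − 0.466667) = 0.471457 ≈ 0.4715.
Y–Z: 7/20 sites differ → p = 0.35, d = −0.75 ln(1 − 0.466667) = 0.471457 ≈ 0.4715.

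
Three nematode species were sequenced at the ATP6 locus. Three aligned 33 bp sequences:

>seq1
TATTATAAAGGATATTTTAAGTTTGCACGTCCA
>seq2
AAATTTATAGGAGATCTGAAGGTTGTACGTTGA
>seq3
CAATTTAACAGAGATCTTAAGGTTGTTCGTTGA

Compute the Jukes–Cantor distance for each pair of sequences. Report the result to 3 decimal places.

seq1–seq2: 11/33 sites differ → p ≈ 0.333333, d = −0.75 ln(1 − 0.444444) = 0.440839 ≈ 0.441.
seq1–seq3: 12/33 sites differ → p ≈ 0.363636, d = −0.75 ln(1 − 0.484848) = 0.497470 ≈ 0.497.
seq2–seq3: 6/33 sites differ → p ≈ 0.181818, d = −0.75 ln(1 − 0.242424) = 0.208224 ≈ 0.208.

d(seq1,seq2) = 0.441, d(seq1,seq3) = 0.497, d(seq2,seq3) = 0.208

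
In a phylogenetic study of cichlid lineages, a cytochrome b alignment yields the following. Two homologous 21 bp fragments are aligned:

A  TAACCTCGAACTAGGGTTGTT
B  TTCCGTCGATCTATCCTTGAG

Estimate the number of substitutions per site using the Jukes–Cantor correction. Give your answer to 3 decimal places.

The sequences differ at 9 of 21 sites (2, 3, 5, 10, 14, 15, 16, 20, 21), so p = 9/21 ≈ 0.428571.
d = −(3/4) ln(1 − 4p/3) = −0.75 ln(1 − 0.571428) = −0.75 ln(0.428572)
  = −0.75 × (-0.847297) = 0.635473 substitutions/site.

0.635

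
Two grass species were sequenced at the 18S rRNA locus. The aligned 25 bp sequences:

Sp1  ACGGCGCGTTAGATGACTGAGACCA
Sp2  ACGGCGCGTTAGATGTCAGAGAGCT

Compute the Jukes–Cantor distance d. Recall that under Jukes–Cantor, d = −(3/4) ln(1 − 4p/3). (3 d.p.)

The sequences differ at 4 of 25 sites (16, 18, 23, 25), so p = 4/25 = 0.16.
d = −(3/4) ln(1 − 4p/3) = −0.75 ln(1 − 0.213333) = −0.75 ln(0.786667)
  = −0.75 × (-0.239950) = 0.179963 substitutions/site.

0.180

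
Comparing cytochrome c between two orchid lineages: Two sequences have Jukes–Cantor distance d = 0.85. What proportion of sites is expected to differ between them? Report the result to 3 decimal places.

p = (3/4)(1 − e^(−4d/3)) = 0.75 × (1 − e^(-1.133333)) = 0.75 × (1 − 0.321958) = 0.508532.

0.509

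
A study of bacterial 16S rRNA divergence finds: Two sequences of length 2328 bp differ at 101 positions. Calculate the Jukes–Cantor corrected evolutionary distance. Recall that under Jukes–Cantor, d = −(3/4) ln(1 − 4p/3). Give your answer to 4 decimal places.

p = 101/2328 ≈ 0.043385.
d = −(3/4) ln(1 − 4p/3) = −0.75 ln(1 − 0.057847) = −0.75 ln(0.942153)
  = −0.75 × (-0.059588) = 0.044691 substitutions/site.

0.0447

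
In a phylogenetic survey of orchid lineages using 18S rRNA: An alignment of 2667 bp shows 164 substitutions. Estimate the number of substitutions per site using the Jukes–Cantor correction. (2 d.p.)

p = 164/2667 ≈ 0.061492.
d = −(3/4) ln(1 − 4p/3) = −0.75 ln(1 − 0.081989) = −0.75 ln(0.918011)
  = −0.75 × (-0.085546) = 0.064160 substitutions/site.

0.06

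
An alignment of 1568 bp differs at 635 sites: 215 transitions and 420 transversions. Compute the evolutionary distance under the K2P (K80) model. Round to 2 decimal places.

P = 215/1568 ≈ 0.137117 and Q = 420/1568 ≈ 0.267857.
Under the Kimura two-parameter model, d = −½ ln(1 − 2P − Q) − ¼ ln(1 − 2Q).
1 − 2P − Q = 0.457909, giving −½ ln(0.457909) = 0.390542.
1 − 2Q = 0.464286, giving −¼ ln(0.464286) = 0.191814.
d = 0.390542 + 0.191814 = 0.582356.

0.58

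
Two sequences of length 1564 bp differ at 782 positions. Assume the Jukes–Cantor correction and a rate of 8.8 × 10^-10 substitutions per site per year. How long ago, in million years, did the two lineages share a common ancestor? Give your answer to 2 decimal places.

468.16

p = 782/1564 = 0.5.
d = −(3/4) ln(1 − 4p/3) = −0.75 ln(1 − 0.666667) = −0.75 ln(0.333333)
  = −0.75 × (-1.098613) = 0.823960 substitutions/site.
Under a molecular clock d = 2μt, so t = d/(2μ) = 0.823960 / (2 × 8.8 × 10^-10) = 468.16 million years.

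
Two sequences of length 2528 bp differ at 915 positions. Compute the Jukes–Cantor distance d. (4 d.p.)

p = 915/2528 ≈ 0.361946.
d = −(3/4) ln(1 − 4p/3) = −0.75 ln(1 − 0.482595) = −0.75 ln(0.517405)
  = −0.75 × (-0.658929) = 0.494197 substitutions/site.

0.4942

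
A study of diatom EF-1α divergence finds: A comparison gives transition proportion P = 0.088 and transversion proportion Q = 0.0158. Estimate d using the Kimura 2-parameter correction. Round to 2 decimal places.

Under the Kimura two-parameter model, d = −½ ln(1 − 2P − Q) − ¼ ln(1 − 2Q).
1 − 2P − Q = 0.8082, giving −½ ln(0.8082) = 0.106473.
1 − 2Q = 0.9684, giving −¼ ln(0.9684) = 0.008028.
d = 0.106473 + 0.008028 = 0.114501.

0.11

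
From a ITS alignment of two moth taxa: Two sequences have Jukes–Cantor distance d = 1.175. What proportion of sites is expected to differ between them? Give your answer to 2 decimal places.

p = (3/4)(1 − e^(−4d/3)) = 0.75 × (1 − e^(-1.566667)) = 0.75 × (1 − 0.208740) = 0.593445.

0.59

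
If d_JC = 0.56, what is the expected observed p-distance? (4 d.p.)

p = (3/4)(1 − e^(−4d/3)) = 0.75 × (1 − e^(-0.746667)) = 0.75 × (1 − 0.473944) = 0.394542.

0.3945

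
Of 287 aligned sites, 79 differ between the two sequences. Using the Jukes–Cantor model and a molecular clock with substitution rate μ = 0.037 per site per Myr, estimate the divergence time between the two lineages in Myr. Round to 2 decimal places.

p = 79/287 ≈ 0.275261.
d = −(3/4) ln(1 − 4p/3) = −0.75 ln(1 − 0.367015) = −0.75 ln(0.632985)
  = −0.75 × (-0.457309) = 0.342982 substitutions/site.
Under a molecular clock d = 2μt, so t = d/(2μ) = 0.342982 / (2 × 0.037) = 4.63 Myr.

4.63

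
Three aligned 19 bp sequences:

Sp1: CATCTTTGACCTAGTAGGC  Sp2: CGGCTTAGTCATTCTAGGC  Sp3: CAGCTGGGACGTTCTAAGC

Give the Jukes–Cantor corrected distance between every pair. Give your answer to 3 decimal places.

Sp1–Sp2: 7/19 sites differ → p ≈ 0.368421, d = −0.75 ln(1 − 0.491228) = 0.506816 ≈ 0.507.
Sp1–Sp3: 7/19 sites differ → p ≈ 0.368421, d = −0.75 ln(1 − 0.491228) = 0.506816 ≈ 0.507.
Sp2–Sp3: 6/19 sites differ → p ≈ 0.315789, d = −0.75 ln(1 − 0.421052) = 0.409907 ≈ 0.410.

d(Sp1,Sp2) = 0.507, d(Sp1,Sp3) = 0.507, d(Sp2,Sp3) = 0.410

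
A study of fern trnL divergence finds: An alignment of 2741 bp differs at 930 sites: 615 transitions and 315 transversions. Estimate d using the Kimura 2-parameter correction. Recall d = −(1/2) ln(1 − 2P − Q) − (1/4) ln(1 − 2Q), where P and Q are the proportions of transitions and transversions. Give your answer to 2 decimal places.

0.48

P = 615/2741 ≈ 0.224371 and Q = 315/2741 ≈ 0.114922.
Under the Kimura two-parameter model, d = −½ ln(1 − 2P − Q) − ¼ ln(1 − 2Q).
1 − 2P − Q = 0.436336, giving −½ ln(0.436336) = 0.414671.
1 − 2Q = 0.770156, giving −¼ ln(0.770156) = 0.065291.
d = 0.414671 + 0.065291 = 0.479962.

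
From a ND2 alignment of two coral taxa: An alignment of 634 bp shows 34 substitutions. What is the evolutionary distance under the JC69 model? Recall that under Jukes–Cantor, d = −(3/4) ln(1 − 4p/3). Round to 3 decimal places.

p = 34/634 ≈ 0.053628.
d = −(3/4) ln(1 − 4p/3) = −0.75 ln(1 − 0.071504) = −0.75 ln(0.928496)
  = −0.75 × (-0.074189) = 0.055642 substitutions/site.

0.056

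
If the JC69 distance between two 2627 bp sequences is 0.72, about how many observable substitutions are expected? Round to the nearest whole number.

Invert JC69: p = (3/4)(1 − e^(−4d/3)) = 0.75 × (1 − e^(-0.96)) = 0.75 × (1 − 0.382893) = 0.462830.
Expected differing sites = pL ≈ 0.462830 × 2627 = 1215.85441 ≈ 1216.

1216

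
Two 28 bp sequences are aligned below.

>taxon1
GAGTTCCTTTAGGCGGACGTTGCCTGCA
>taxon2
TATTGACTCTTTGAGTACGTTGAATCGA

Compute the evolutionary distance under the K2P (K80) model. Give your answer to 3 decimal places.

0.833

Of 28 sites, 1 differences are transitions and 12 are transversions, so P = 1/28 ≈ 0.035714 and Q = 12/28 ≈ 0.428571.
Under the Kimura two-parameter model, d = −½ ln(1 − 2P − Q) − ¼ ln(1 − 2Q).
1 − 2P − Q = 0.500001, giving −½ ln(0.500001) = 0.346573.
1 − 2Q = 0.142858, giving −¼ ln(0.142858) = 0.486476.
d = 0.346573 + 0.486476 = 0.833049.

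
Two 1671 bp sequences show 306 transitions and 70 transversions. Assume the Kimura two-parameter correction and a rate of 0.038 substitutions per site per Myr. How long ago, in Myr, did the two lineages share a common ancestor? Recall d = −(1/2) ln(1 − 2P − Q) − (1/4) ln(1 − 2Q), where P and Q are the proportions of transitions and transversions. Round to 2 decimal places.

3.74

P = 306/1671 ≈ 0.183124 and Q = 70/1671 ≈ 0.041891.
Under the Kimura two-parameter model, d = −½ ln(1 − 2P − Q) − ¼ ln(1 − 2Q).
1 − 2P − Q = 0.591861, giving −½ ln(0.591861) = 0.262242.
1 − 2Q = 0.916218, giving −¼ ln(0.916218) = 0.021875.
d = 0.262242 + 0.021875 = 0.284117.
Under a molecular clock d = 2μt, so t = d/(2μ) = 0.284117 / (2 × 0.038) = 3.74 Myr.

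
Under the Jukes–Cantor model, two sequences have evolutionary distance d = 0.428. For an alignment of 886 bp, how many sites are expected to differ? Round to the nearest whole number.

Invert JC69: p = (3/4)(1 − e^(−4d/3)) = 0.75 × (1 − e^(-0.570667)) = 0.75 × (1 − 0.565148) = 0.326139.
Expected differing sites = pL ≈ 0.326139 × 886 = 288.959154 ≈ 289.

289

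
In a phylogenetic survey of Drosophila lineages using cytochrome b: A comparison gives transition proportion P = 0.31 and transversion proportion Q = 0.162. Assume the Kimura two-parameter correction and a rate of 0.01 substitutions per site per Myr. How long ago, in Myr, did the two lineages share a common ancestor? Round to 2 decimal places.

42.98

Under the Kimura two-parameter model, d = −½ ln(1 − 2P − Q) − ¼ ln(1 − 2Q).
1 − 2P − Q = 0.218, giving −½ ln(0.218) = 0.761630.
1 − 2Q = 0.676, giving −¼ ln(0.676) = 0.097891.
d = 0.761630 + 0.097891 = 0.859521.
Under a molecular clock d = 2μt, so t = d/(2μ) = 0.859521 / (2 × 0.01) = 42.98 Myr.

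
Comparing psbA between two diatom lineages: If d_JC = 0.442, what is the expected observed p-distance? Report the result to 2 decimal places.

p = (3/4)(1 − e^(−4d/3)) = 0.75 × (1 − e^(-0.589333)) = 0.75 × (1 − 0.554697) = 0.333977.

0.33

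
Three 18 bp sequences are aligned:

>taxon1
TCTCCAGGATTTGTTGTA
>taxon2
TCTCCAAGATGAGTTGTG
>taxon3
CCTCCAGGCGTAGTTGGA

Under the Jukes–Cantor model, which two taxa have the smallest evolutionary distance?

taxon1 and taxon2

taxon1–taxon2: 4/18 differ, p = 0.222, d = 0.264.
taxon1–taxon3: 5/18 differ, p = 0.278, d = 0.347.
taxon2–taxon3: 7/18 differ, p = 0.389, d = 0.548.
The smallest distance is between taxon1 and taxon2.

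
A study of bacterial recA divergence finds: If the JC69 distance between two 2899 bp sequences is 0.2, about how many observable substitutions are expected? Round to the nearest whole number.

Invert JC69: p = (3/4)(1 − e^(−4d/3)) = 0.75 × (1 − e^(-0.266667)) = 0.75 × (1 − 0.765928) = 0.175554.
Expected differing sites = pL ≈ 0.175554 × 2899 = 508.931046 ≈ 509.

509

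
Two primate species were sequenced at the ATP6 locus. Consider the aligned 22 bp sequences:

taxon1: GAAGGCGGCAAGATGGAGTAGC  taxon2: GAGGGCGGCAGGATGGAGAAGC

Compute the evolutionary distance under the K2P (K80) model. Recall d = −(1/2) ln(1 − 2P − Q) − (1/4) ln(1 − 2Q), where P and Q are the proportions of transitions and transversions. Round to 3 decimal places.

0.153

Of 22 sites, 2 differences are transitions and 1 are transversions, so P = 2/22 ≈ 0.090909 and Q = 1/22 ≈ 0.045455.
Under the Kimura two-parameter model, d = −½ ln(1 − 2P − Q) − ¼ ln(1 − 2Q).
1 − 2P − Q = 0.772727, giving −½ ln(0.772727) = 0.128915.
1 − 2Q = 0.90909, giving −¼ ln(0.90909) = 0.023828.
d = 0.128915 + 0.023828 = 0.152743.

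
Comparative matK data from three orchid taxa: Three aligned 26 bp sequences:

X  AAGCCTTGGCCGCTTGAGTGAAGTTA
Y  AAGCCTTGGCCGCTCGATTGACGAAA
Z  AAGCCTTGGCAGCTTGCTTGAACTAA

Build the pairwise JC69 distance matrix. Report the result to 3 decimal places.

X–Y: 5/26 sites differ → p ≈ 0.192308, d = −0.75 ln(1 − 0.256411) = 0.222200 ≈ 0.222.
X–Z: 5/26 sites differ → p ≈ 0.192308, d = −0.75 ln(1 − 0.256411) = 0.222200 ≈ 0.222.
Y–Z: 6/26 sites differ → p ≈ 0.230769, d = −0.75 ln(1 − 0.307692) = 0.275793 ≈ 0.276.

d(X,Y) = 0.222, d(X,Z) = 0.222, d(Y,Z) = 0.276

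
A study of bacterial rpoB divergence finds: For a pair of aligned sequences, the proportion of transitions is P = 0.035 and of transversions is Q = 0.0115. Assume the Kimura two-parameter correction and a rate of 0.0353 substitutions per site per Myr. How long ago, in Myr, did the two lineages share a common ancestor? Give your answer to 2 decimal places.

Under the Kimura two-parameter model, d = −½ ln(1 − 2P − Q) − ¼ ln(1 − 2Q).
1 − 2P − Q = 0.9185, giving −½ ln(0.9185) = 0.042507.
1 − 2Q = 0.977, giving −¼ ln(0.977) = 0.005817.
d = 0.042507 + 0.005817 = 0.048324.
Under a molecular clock d = 2μt, so t = d/(2μ) = 0.048324 / (2 × 0.0353) = 0.68 Myr.

0.68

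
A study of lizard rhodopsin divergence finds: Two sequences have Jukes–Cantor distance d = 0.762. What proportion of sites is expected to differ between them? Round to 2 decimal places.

0.48

p = (3/4)(1 − e^(−4d/3)) = 0.75 × (1 − e^(-1.016)) = 0.75 × (1 − 0.362040) = 0.478470.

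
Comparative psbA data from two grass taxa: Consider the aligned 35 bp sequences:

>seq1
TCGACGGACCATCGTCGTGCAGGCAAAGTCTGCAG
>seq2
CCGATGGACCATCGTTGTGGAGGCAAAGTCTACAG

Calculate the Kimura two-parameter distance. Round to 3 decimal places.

Of 35 sites, 4 differences are transitions and 1 are transversions, so P = 4/35 ≈ 0.114286 and Q = 1/35 ≈ 0.028571.
Under the Kimura two-parameter model, d = −½ ln(1 − 2P − Q) − ¼ ln(1 − 2Q).
1 − 2P − Q = 0.742857, giving −½ ln(0.742857) = 0.148626.
1 − 2Q = 0.942858, giving −¼ ln(0.942858) = 0.014710.
d = 0.148626 + 0.014710 = 0.163336.

0.163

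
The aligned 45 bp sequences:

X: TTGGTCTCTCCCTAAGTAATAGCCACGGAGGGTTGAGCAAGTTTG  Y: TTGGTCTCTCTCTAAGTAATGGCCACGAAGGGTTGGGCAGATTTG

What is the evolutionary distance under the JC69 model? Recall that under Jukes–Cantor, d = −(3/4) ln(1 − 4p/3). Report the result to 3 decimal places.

The sequences differ at 6 of 45 sites (11, 21, 28, 36, 40, 41), so p = 6/45 ≈ 0.133333.
d = −(3/4) ln(1 − 4p/3) = −0.75 ln(1 − 0.177777) = −0.75 ln(0.822223)
  = −0.75 × (-0.195744) = 0.146808 substitutions/site.

0.147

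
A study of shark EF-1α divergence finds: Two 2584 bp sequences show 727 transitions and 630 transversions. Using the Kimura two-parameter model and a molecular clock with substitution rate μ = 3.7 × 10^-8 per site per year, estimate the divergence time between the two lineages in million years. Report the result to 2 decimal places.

P = 727/2584 ≈ 0.281347 and Q = 630/2584 ≈ 0.243808.
Under the Kimura two-parameter model, d = −½ ln(1 − 2P − Q) − ¼ ln(1 − 2Q).
1 − 2P − Q = 0.193498, giving −½ ln(0.193498) = 0.821244.
1 − 2Q = 0.512384, giving −¼ ln(0.512384) = 0.167170.
d = 0.821244 + 0.167170 = 0.988414.
Under a molecular clock d = 2μt, so t = d/(2μ) = 0.988414 / (2 × 3.7 × 10^-8) = 13.36 million years.

13.36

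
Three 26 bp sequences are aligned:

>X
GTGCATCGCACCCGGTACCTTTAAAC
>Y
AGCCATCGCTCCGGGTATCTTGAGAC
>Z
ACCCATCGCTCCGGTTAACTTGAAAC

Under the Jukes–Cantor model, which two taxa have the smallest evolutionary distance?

Y and Z

X–Y: 8/26 differ, p = 0.308, d = 0.396.
X–Z: 8/26 differ, p = 0.308, d = 0.396.
Y–Z: 4/26 differ, p = 0.154, d = 0.172.
The smallest distance is between Y and Z.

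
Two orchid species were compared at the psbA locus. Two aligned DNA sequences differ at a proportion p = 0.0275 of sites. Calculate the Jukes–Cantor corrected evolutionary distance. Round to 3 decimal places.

d = −(3/4) ln(1 − 4p/3) = −0.75 ln(1 − 0.036667) = −0.75 ln(0.963333)
  = −0.75 × (-0.037356) = 0.028017 substitutions/site.

0.028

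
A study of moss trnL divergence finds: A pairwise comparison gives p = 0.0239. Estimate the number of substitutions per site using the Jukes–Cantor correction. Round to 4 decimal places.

d = −(3/4) ln(1 − 4p/3) = −0.75 ln(1 − 0.031867) = −0.75 ln(0.968133)
  = −0.75 × (-0.032386) = 0.024290 substitutions/site.

0.0243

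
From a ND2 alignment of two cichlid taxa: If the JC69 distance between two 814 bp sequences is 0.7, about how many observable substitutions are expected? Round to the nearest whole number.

370

Invert JC69: p = (3/4)(1 − e^(−4d/3)) = 0.75 × (1 − e^(-0.933333)) = 0.75 × (1 − 0.393241) = 0.455069.
Expected differing sites = pL ≈ 0.455069 × 814 = 370.426166 ≈ 370.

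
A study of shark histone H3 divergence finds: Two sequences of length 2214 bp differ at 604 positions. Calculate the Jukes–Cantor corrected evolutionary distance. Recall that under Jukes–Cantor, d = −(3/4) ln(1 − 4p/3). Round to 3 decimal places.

p = 604/2214 ≈ 0.272809.
d = −(3/4) ln(1 − 4p/3) = −0.75 ln(1 − 0.363745) = −0.75 ln(0.636255)
  = −0.75 × (-0.452156) = 0.339117 substitutions/site.

0.339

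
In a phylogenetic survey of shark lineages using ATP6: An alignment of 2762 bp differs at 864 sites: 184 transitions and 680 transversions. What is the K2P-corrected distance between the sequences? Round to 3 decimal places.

0.408

P = 184/2762 ≈ 0.066618 and Q = 680/2762 ≈ 0.246198.
Under the Kimura two-parameter model, d = −½ ln(1 − 2P − Q) − ¼ ln(1 − 2Q).
1 − 2P − Q = 0.620566, giving −½ ln(0.620566) = 0.238562.
1 − 2Q = 0.507604, giving −¼ ln(0.507604) = 0.169513.
d = 0.238562 + 0.169513 = 0.408075.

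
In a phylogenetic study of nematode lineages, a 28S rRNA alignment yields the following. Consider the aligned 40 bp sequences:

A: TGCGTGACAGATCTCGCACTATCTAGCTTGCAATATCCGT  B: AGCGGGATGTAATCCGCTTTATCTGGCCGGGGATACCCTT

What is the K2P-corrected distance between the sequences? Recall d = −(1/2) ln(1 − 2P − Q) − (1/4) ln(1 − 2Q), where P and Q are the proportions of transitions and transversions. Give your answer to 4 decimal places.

0.6526

Of 40 sites, 9 differences are transitions and 8 are transversions, so P = 9/40 = 0.225 and Q = 8/40 = 0.2.
Under the Kimura two-parameter model, d = −½ ln(1 − 2P − Q) − ¼ ln(1 − 2Q).
1 − 2P − Q = 0.35, giving −½ ln(0.35) = 0.524911.
1 − 2Q = 0.6, giving −¼ ln(0.6) = 0.127706.
d = 0.524911 + 0.127706 = 0.652617.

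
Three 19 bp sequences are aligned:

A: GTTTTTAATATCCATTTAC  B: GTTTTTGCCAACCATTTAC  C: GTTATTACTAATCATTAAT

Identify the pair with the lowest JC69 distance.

A and B

A–B: 4/19 differ, p = 0.211, d = 0.247.
A–C: 6/19 differ, p = 0.316, d = 0.410.
B–C: 6/19 differ, p = 0.316, d = 0.410.
The smallest distance is between A and B.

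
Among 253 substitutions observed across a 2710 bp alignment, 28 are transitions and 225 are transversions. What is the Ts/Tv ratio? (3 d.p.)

0.124

R = 28/225 = 0.124444… ≈ 0.124 (to 3 d.p.).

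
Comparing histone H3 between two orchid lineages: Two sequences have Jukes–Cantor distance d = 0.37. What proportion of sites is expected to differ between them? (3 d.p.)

0.292

p = (3/4)(1 − e^(−4d/3)) = 0.75 × (1 − e^(-0.493333)) = 0.75 × (1 − 0.610588) = 0.292059.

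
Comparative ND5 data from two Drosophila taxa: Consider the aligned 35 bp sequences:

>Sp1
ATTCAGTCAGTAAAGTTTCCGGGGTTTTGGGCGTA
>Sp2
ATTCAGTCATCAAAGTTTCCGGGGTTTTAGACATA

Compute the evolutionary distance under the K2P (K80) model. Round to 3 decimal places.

0.163

Of 35 sites, 4 differences are transitions and 1 are transversions, so P = 4/35 ≈ 0.114286 and Q = 1/35 ≈ 0.028571.
Under the Kimura two-parameter model, d = −½ ln(1 − 2P − Q) − ¼ ln(1 − 2Q).
1 − 2P − Q = 0.742857, giving −½ ln(0.742857) = 0.148626.
1 − 2Q = 0.942858, giving −¼ ln(0.942858) = 0.014710.
d = 0.148626 + 0.014710 = 0.163336.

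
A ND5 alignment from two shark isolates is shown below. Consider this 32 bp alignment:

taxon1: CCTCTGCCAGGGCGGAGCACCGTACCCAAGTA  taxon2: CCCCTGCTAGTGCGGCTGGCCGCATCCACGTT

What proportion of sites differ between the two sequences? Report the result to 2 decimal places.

0.34

The sequences differ at 11 of 32 positions.
p = 11/32 = 0.34375 ≈ 0.34 (to 2 d.p.).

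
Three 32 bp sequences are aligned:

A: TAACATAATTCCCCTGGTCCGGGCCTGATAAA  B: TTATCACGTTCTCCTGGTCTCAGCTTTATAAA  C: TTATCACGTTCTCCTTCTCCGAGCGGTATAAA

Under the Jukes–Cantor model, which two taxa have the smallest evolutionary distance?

B and C

A–B: 12/32 differ, p = 0.375, d = 0.520.
A–C: 13/32 differ, p = 0.406, d = 0.585.
B–C: 6/32 differ, p = 0.188, d = 0.216.
The smallest distance is between B and C.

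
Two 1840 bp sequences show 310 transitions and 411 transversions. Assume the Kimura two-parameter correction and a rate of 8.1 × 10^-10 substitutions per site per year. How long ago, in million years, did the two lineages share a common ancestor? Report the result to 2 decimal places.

P = 310/1840 ≈ 0.168478 and Q = 411/1840 ≈ 0.22337.
Under the Kimura two-parameter model, d = −½ ln(1 − 2P − Q) − ¼ ln(1 − 2Q).
1 − 2P − Q = 0.439674, giving −½ ln(0.439674) = 0.410861.
1 − 2Q = 0.55326, giving −¼ ln(0.55326) = 0.147982.
d = 0.410861 + 0.147982 = 0.558843.
Under a molecular clock d = 2μt, so t = d/(2μ) = 0.558843 / (2 × 8.1 × 10^-10) = 344.96 million years.

344.96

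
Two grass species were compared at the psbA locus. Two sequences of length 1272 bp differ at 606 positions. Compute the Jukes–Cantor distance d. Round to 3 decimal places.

0.756

p = 606/1272 ≈ 0.476415.
d = −(3/4) ln(1 − 4p/3) = −0.75 ln(1 − 0.63522) = −0.75 ln(0.36478)
  = −0.75 × (-1.008461) = 0.756346 substitutions/site.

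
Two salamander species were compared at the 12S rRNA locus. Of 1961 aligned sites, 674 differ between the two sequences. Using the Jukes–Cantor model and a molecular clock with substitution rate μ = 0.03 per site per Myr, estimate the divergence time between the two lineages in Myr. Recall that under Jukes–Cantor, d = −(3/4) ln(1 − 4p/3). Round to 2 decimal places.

p = 674/1961 ≈ 0.343702.
d = −(3/4) ln(1 − 4p/3) = −0.75 ln(1 − 0.458269) = −0.75 ln(0.541731)
  = −0.75 × (-0.612986) = 0.459740 substitutions/site.
Under a molecular clock d = 2μt, so t = d/(2μ) = 0.459740 / (2 × 0.03) = 7.66 Myr.

7.66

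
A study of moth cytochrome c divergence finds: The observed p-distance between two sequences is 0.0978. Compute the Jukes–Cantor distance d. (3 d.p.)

0.105

d = −(3/4) ln(1 − 4p/3) = −0.75 ln(1 − 0.1304) = −0.75 ln(0.8696)
  = −0.75 × (-0.139722) = 0.104792 substitutions/site.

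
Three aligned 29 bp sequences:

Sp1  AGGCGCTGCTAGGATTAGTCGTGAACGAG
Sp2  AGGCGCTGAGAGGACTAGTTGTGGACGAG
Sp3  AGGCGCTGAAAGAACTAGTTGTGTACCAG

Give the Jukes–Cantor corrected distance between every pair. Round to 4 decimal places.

d(Sp1,Sp2) = 0.1959, d(Sp1,Sp3) = 0.2913, d(Sp2,Sp3) = 0.1524

Sp1–Sp2: 5/29 sites differ → p ≈ 0.172414, d = −0.75 ln(1 − 0.229885) = 0.195912 ≈ 0.1959.
Sp1–Sp3: 7/29 sites differ → p ≈ 0.241379, d = −0.75 ln(1 − 0.321839) = 0.291278 ≈ 0.2913.
Sp2–Sp3: 4/29 sites differ → p ≈ 0.137931, d = −0.75 ln(1 − 0.183908) = 0.152421 ≈ 0.1524.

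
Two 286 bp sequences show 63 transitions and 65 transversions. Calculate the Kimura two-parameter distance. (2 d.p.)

P = 63/286 ≈ 0.22028 and Q = 65/286 ≈ 0.227273.
Under the Kimura two-parameter model, d = −½ ln(1 − 2P − Q) − ¼ ln(1 − 2Q).
1 − 2P − Q = 0.332167, giving −½ ln(0.332167) = 0.551059.
1 − 2Q = 0.545454, giving −¼ ln(0.545454) = 0.151534.
d = 0.551059 + 0.151534 = 0.702593.

0.70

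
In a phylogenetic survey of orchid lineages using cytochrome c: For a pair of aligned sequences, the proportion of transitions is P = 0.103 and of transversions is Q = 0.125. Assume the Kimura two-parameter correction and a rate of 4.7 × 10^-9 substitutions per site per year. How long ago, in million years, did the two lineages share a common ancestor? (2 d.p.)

Under the Kimura two-parameter model, d = −½ ln(1 − 2P − Q) − ¼ ln(1 − 2Q).
1 − 2P − Q = 0.669, giving −½ ln(0.669) = 0.200986.
1 − 2Q = 0.75, giving −¼ ln(0.75) = 0.071921.
d = 0.200986 + 0.071921 = 0.272907.
Under a molecular clock d = 2μt, so t = d/(2μ) = 0.272907 / (2 × 4.7 × 10^-9) = 29.03 million years.

29.03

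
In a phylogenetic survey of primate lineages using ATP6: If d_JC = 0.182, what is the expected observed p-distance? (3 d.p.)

p = (3/4)(1 − e^(−4d/3)) = 0.75 × (1 − e^(-0.242667)) = 0.75 × (1 − 0.784533) = 0.161600.

0.162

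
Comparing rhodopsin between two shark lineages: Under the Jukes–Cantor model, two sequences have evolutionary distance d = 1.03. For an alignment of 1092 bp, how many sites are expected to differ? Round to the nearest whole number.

612

Invert JC69: p = (3/4)(1 − e^(−4d/3)) = 0.75 × (1 − e^(-1.373333)) = 0.75 × (1 − 0.253261) = 0.560054.
Expected differing sites = pL ≈ 0.560054 × 1092 = 611.578968 ≈ 612.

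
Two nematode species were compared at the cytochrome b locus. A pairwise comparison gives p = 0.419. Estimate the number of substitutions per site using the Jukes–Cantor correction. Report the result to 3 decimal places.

0.613

d = −(3/4) ln(1 − 4p/3) = −0.75 ln(1 − 0.558667) = −0.75 ln(0.441333)
  = −0.75 × (-0.817956) = 0.613467 substitutions/site.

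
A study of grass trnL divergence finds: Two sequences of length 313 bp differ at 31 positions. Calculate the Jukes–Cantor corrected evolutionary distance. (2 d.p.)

p = 31/313 ≈ 0.099042.
d = −(3/4) ln(1 − 4p/3) = −0.75 ln(1 − 0.132056) = −0.75 ln(0.867944)
  = −0.75 × (-0.141628) = 0.106221 substitutions/site.

0.11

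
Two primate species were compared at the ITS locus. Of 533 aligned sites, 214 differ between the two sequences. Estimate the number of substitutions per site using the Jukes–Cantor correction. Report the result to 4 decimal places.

p = 214/533 ≈ 0.401501.
d = −(3/4) ln(1 − 4p/3) = −0.75 ln(1 − 0.535335) = −0.75 ln(0.464665)
  = −0.75 × (-0.766439) = 0.574829 substitutions/site.

0.5748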